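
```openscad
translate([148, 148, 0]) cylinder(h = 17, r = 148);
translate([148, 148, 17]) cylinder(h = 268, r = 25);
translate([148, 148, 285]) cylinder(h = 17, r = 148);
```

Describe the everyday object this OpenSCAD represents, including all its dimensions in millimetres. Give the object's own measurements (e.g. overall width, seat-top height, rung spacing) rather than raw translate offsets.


A spool: two coaxial disc flanges of radius 148 mm and thickness 17 mm, joined by a core cylinder of radius 25 mm and height 268 mm. The lower flange rests on z = 0 and the three cylinders share a vertical axis.


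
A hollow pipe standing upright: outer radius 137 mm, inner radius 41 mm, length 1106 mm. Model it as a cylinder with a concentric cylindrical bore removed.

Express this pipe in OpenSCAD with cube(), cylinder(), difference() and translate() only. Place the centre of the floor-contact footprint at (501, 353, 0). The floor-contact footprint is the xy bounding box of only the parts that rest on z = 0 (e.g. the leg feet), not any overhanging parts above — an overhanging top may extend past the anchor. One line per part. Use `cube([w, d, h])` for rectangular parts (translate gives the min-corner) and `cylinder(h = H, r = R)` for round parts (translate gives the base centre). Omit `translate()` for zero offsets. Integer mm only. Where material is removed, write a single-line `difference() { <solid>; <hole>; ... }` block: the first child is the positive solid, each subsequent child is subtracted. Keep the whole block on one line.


difference() { translate([501, 353, 0]) cylinder(h = 1106, r = 137); translate([501, 353, 0]) cylinder(h = 1106, r = 41); }


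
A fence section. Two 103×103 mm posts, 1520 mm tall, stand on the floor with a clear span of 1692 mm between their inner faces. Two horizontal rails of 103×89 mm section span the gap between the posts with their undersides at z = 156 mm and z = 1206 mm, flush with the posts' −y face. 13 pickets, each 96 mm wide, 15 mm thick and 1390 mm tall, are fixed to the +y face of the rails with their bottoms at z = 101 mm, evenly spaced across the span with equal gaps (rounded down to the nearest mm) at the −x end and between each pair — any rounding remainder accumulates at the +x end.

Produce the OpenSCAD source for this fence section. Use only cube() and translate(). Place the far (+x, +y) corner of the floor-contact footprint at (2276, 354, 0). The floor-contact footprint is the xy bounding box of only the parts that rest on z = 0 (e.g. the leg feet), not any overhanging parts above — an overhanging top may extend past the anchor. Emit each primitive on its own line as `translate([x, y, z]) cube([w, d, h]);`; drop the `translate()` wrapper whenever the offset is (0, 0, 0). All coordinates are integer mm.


translate([378, 251, 0]) cube([103, 103, 1520]);
translate([2173, 251, 0]) cube([103, 103, 1520]);
translate([481, 251, 156]) cube([1692, 103, 89]);
translate([481, 251, 1206]) cube([1692, 103, 89]);
translate([512, 354, 101]) cube([96, 15, 1390]);
translate([639, 354, 101]) cube([96, 15, 1390]);
translate([766, 354, 101]) cube([96, 15, 1390]);
translate([893, 354, 101]) cube([96, 15, 1390]);
translate([1020, 354, 101]) cube([96, 15, 1390]);
translate([1147, 354, 101]) cube([96, 15, 1390]);
translate([1274, 354, 101]) cube([96, 15, 1390]);
translate([1401, 354, 101]) cube([96, 15, 1390]);
translate([1528, 354, 101]) cube([96, 15, 1390]);
translate([1655, 354, 101]) cube([96, 15, 1390]);
translate([1782, 354, 101]) cube([96, 15, 1390]);
translate([1909, 354, 101]) cube([96, 15, 1390]);
translate([2036, 354, 101]) cube([96, 15, 1390]);


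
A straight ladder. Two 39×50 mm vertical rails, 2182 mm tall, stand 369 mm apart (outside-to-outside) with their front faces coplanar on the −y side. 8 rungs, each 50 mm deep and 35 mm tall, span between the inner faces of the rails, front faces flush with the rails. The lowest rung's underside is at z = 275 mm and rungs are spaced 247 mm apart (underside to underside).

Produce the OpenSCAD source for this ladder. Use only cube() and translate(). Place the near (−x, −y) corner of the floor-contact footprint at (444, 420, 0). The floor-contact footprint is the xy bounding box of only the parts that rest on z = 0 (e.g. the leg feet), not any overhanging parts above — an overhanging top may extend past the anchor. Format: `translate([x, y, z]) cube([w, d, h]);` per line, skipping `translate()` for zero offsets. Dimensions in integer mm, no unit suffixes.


// rung span = 369 - 2*39 = 291
// rung[k] z = 275 + k*247
translate([444, 420, 0]) cube([39, 50, 2182]);
translate([774, 420, 0]) cube([39, 50, 2182]);
translate([483, 420, 275]) cube([291, 50, 35]);
translate([483, 420, 522]) cube([291, 50, 35]);
translate([483, 420, 769]) cube([291, 50, 35]);
translate([483, 420, 1016]) cube([291, 50, 35]);
translate([483, 420, 1263]) cube([291, 50, 35]);
translate([483, 420, 1510]) cube([291, 50, 35]);
translate([483, 420, 1757]) cube([291, 50, 35]);
translate([483, 420, 2004]) cube([291, 50, 35]);


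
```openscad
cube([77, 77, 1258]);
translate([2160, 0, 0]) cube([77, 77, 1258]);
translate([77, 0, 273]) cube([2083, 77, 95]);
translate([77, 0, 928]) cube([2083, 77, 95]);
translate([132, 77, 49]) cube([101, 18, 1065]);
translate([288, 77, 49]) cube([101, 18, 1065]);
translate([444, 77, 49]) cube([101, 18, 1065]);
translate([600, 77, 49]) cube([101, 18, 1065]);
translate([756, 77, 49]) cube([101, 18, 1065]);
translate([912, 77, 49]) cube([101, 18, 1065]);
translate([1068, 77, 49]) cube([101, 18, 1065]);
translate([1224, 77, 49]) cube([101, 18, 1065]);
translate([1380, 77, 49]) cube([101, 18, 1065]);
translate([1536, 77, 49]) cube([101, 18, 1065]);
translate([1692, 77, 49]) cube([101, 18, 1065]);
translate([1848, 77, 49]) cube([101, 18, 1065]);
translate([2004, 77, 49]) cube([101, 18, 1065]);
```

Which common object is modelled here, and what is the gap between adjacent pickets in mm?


A fence section. The picket gap is 55 mm.

Two posts, two rails, 13 pickets — a fence section. Span 2083 mm holds 13 pickets of 101 mm with 14 equal gaps: ⌊(2083 − 13·101) / 14⌋ = 55 mm.


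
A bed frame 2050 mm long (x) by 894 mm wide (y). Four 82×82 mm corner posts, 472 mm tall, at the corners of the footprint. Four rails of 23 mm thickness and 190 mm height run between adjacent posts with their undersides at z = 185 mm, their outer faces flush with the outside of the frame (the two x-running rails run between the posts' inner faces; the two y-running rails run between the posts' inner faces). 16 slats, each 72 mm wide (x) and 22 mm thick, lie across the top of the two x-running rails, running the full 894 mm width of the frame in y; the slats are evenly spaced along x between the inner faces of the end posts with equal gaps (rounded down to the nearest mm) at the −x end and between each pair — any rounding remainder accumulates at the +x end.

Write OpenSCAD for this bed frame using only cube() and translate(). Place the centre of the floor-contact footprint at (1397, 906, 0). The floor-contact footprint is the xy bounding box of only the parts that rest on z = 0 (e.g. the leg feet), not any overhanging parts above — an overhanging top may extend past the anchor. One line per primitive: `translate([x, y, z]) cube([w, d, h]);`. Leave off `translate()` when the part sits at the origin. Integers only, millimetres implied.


// slat z = rail_z + rail_h = 185 + 190 = 375
// slat gap = ⌊(1886 − 16·72) / 17⌋ = 43
translate([372, 459, 0]) cube([82, 82, 472]);
translate([372, 1271, 0]) cube([82, 82, 472]);
translate([2340, 459, 0]) cube([82, 82, 472]);
translate([2340, 1271, 0]) cube([82, 82, 472]);
translate([454, 459, 185]) cube([1886, 23, 190]);
translate([454, 1330, 185]) cube([1886, 23, 190]);
translate([372, 541, 185]) cube([23, 730, 190]);
translate([2399, 541, 185]) cube([23, 730, 190]);
translate([497, 459, 375]) cube([72, 894, 22]);
translate([612, 459, 375]) cube([72, 894, 22]);
translate([727, 459, 375]) cube([72, 894, 22]);
translate([842, 459, 375]) cube([72, 894, 22]);
translate([957, 459, 375]) cube([72, 894, 22]);
translate([1072, 459, 375]) cube([72, 894, 22]);
translate([1187, 459, 375]) cube([72, 894, 22]);
translate([1302, 459, 375]) cube([72, 894, 22]);
translate([1417, 459, 375]) cube([72, 894, 22]);
translate([1532, 459, 375]) cube([72, 894, 22]);
translate([1647, 459, 375]) cube([72, 894, 22]);
translate([1762, 459, 375]) cube([72, 894, 22]);
translate([1877, 459, 375]) cube([72, 894, 22]);
translate([1992, 459, 375]) cube([72, 894, 22]);
translate([2107, 459, 375]) cube([72, 894, 22]);
translate([2222, 459, 375]) cube([72, 894, 22]);


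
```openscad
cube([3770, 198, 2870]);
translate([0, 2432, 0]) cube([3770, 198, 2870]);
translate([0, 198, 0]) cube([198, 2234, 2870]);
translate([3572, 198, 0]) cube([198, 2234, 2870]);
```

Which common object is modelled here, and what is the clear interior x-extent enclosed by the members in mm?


A house (or room) frame. The interior width is 3374 mm.

Four 2870 mm walls enclosing a rectangle with no floor or roof — a room or house frame. Outside width is 3770 mm and wall thickness is 198 mm, so the interior width is 3770 − 2 × 198 = 3374 mm.


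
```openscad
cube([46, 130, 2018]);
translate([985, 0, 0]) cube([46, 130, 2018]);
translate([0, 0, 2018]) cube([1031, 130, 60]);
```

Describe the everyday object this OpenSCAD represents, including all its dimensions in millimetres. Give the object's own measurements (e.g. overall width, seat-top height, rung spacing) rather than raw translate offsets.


A door frame. The clear opening is 939 mm wide and 2018 mm high. Two 46 mm wide jambs, 130 mm deep, stand either side of the opening from the floor to the top of the opening. A 60 mm thick head sits across the top of both jambs, spanning the full outside width of the frame.


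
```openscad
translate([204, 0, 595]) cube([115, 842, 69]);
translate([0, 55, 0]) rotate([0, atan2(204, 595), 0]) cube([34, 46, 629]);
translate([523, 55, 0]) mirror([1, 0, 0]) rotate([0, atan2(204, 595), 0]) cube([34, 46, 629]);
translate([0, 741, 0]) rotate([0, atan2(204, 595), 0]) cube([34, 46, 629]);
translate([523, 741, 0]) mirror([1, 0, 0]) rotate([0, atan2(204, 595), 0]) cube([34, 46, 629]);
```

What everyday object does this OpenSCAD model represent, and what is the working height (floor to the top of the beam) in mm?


A sawhorse. The overall height is 664 mm.

A beam across two mirrored pairs of raked legs — a sawhorse. The beam's underside is at z = 595 (matching the legs' vertical rise in atan2(204, 595)) and the beam is 69 mm tall, so its top is at 595 + 69 = 664 mm. The raked legs top out at the beam's underside, so that is the highest point.


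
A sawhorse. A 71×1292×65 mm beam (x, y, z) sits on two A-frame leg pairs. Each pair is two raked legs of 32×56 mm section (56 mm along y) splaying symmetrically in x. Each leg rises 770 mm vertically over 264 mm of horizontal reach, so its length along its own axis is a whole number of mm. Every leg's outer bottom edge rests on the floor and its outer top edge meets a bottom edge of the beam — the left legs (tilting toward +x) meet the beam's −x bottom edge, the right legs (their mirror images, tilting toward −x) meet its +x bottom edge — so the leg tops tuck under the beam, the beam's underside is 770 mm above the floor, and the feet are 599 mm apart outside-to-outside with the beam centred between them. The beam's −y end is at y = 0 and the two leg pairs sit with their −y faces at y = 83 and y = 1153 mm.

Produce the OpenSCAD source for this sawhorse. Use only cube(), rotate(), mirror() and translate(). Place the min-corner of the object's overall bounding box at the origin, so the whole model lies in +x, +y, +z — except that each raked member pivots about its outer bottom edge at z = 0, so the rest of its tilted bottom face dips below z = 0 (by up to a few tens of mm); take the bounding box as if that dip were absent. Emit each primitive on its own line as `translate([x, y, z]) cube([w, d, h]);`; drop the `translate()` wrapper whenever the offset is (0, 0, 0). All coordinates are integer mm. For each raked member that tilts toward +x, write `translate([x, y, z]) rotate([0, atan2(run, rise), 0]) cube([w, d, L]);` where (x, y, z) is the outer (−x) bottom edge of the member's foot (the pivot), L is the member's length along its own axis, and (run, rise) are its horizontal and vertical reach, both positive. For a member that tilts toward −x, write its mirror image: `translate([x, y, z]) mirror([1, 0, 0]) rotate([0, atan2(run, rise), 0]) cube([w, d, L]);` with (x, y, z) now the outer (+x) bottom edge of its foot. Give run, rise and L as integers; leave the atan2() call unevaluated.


translate([264, 0, 770]) cube([71, 1292, 65]);
translate([0, 83, 0]) rotate([0, atan2(264, 770), 0]) cube([32, 56, 814]);
translate([599, 83, 0]) mirror([1, 0, 0]) rotate([0, atan2(264, 770), 0]) cube([32, 56, 814]);
translate([0, 1153, 0]) rotate([0, atan2(264, 770), 0]) cube([32, 56, 814]);
translate([599, 1153, 0]) mirror([1, 0, 0]) rotate([0, atan2(264, 770), 0]) cube([32, 56, 814]);


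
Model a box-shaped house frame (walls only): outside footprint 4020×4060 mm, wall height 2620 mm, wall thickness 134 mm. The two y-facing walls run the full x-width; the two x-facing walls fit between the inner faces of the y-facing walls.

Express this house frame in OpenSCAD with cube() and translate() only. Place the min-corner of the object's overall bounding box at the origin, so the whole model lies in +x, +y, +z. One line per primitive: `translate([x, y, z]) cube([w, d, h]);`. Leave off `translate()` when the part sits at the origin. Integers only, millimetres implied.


cube([4020, 134, 2620]);
translate([0, 3926, 0]) cube([4020, 134, 2620]);
translate([0, 134, 0]) cube([134, 3792, 2620]);
translate([3886, 134, 0]) cube([134, 3792, 2620]);


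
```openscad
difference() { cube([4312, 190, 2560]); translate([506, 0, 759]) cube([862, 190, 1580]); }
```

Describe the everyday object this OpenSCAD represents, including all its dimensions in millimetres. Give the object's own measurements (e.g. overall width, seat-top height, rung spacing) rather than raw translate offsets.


A wall 4312 mm long (x), 190 mm thick (y), 2560 mm tall, with a rectangular window opening cut through it. The opening is 862 mm wide and 1580 mm tall; its sill is at z = 759 mm and its near (−x) edge is 506 mm from the wall's −x end. The opening passes through the full wall thickness.


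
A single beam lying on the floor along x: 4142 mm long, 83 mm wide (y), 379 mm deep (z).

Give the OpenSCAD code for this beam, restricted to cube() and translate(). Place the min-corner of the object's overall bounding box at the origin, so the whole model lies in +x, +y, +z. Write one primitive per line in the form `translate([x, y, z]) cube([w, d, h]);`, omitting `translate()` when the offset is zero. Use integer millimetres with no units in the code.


cube([4142, 83, 379]);


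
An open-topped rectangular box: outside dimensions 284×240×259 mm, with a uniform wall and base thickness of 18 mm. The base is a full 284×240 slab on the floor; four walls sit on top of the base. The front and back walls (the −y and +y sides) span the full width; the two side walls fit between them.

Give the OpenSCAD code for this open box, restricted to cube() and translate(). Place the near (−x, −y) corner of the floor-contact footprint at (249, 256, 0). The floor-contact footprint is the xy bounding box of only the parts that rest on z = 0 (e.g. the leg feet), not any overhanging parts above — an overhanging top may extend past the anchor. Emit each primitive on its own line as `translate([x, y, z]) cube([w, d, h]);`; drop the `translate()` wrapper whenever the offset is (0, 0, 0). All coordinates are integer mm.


translate([249, 256, 0]) cube([284, 240, 18]);
translate([249, 256, 18]) cube([284, 18, 241]);
translate([249, 478, 18]) cube([284, 18, 241]);
translate([249, 274, 18]) cube([18, 204, 241]);
translate([515, 274, 18]) cube([18, 204, 241]);


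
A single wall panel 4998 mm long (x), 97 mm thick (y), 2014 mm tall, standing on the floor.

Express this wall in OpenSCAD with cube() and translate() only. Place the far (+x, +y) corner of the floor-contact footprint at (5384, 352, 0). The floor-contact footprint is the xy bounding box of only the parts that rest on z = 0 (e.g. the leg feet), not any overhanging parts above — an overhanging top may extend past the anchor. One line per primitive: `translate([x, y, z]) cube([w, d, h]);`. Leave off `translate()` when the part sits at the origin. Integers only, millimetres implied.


translate([386, 255, 0]) cube([4998, 97, 2014]);


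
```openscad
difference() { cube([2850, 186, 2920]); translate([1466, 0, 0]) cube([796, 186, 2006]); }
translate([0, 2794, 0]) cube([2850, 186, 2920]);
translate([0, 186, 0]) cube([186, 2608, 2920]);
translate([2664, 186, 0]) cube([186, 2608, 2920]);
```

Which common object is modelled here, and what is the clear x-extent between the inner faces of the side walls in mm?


A single room. The interior width is 2478 mm.

Four walls enclosing a rectangle with a door in the front wall — a room. Outside width 2850 minus two 186 mm walls gives 2478 mm.


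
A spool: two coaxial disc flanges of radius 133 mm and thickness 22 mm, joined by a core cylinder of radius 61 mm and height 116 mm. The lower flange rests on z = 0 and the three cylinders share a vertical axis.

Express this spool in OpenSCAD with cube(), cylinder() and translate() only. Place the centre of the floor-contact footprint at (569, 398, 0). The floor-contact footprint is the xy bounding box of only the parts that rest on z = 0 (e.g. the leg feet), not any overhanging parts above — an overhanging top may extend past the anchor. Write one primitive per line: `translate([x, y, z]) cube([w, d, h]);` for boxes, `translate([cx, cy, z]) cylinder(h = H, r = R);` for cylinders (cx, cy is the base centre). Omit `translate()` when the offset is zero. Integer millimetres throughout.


translate([569, 398, 0]) cylinder(h = 22, r = 133);
translate([569, 398, 22]) cylinder(h = 116, r = 61);
translate([569, 398, 138]) cylinder(h = 22, r = 133);


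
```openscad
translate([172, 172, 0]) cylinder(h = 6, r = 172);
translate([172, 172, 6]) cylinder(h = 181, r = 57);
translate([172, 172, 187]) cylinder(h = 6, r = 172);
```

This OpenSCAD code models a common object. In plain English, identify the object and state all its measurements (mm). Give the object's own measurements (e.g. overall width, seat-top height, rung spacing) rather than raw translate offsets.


A spool: two coaxial disc flanges of radius 172 mm and thickness 6 mm, joined by a core cylinder of radius 57 mm and height 181 mm. The lower flange rests on z = 0 and the three cylinders share a vertical axis.


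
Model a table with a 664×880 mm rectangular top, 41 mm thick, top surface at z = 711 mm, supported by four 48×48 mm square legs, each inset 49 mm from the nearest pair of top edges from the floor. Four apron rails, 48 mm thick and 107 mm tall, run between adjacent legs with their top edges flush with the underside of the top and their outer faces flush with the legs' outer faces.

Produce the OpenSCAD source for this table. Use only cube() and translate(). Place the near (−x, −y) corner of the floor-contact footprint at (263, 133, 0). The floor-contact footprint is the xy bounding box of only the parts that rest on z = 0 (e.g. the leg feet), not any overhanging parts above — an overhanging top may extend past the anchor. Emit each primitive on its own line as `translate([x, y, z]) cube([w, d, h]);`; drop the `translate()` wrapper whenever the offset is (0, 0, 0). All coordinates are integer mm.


// leg_h = 711 - 41 = 670
// apron z = 670 - 107 = 563
translate([214, 84, 670]) cube([664, 880, 41]);
translate([263, 133, 0]) cube([48, 48, 670]);
translate([781, 133, 0]) cube([48, 48, 670]);
translate([263, 867, 0]) cube([48, 48, 670]);
translate([781, 867, 0]) cube([48, 48, 670]);
translate([311, 133, 563]) cube([470, 48, 107]);
translate([311, 867, 563]) cube([470, 48, 107]);
translate([263, 181, 563]) cube([48, 686, 107]);
translate([781, 181, 563]) cube([48, 686, 107]);


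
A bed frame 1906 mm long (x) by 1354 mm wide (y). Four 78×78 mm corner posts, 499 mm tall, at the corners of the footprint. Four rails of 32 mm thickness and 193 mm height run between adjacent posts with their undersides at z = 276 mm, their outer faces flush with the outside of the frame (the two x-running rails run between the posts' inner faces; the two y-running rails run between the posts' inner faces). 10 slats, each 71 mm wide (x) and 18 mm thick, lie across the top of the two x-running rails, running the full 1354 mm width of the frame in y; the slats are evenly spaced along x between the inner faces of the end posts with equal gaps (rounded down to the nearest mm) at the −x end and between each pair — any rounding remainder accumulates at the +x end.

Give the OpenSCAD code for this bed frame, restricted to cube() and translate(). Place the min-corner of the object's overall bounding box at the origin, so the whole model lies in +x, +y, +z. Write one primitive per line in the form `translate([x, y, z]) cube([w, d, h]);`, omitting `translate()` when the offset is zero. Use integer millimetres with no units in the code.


// slat z = rail_z + rail_h = 276 + 193 = 469
// slat gap = ⌊(1750 − 10·71) / 11⌋ = 94
cube([78, 78, 499]);
translate([0, 1276, 0]) cube([78, 78, 499]);
translate([1828, 0, 0]) cube([78, 78, 499]);
translate([1828, 1276, 0]) cube([78, 78, 499]);
translate([78, 0, 276]) cube([1750, 32, 193]);
translate([78, 1322, 276]) cube([1750, 32, 193]);
translate([0, 78, 276]) cube([32, 1198, 193]);
translate([1874, 78, 276]) cube([32, 1198, 193]);
translate([172, 0, 469]) cube([71, 1354, 18]);
translate([337, 0, 469]) cube([71, 1354, 18]);
translate([502, 0, 469]) cube([71, 1354, 18]);
translate([667, 0, 469]) cube([71, 1354, 18]);
translate([832, 0, 469]) cube([71, 1354, 18]);
translate([997, 0, 469]) cube([71, 1354, 18]);
translate([1162, 0, 469]) cube([71, 1354, 18]);
translate([1327, 0, 469]) cube([71, 1354, 18]);
translate([1492, 0, 469]) cube([71, 1354, 18]);
translate([1657, 0, 469]) cube([71, 1354, 18]);


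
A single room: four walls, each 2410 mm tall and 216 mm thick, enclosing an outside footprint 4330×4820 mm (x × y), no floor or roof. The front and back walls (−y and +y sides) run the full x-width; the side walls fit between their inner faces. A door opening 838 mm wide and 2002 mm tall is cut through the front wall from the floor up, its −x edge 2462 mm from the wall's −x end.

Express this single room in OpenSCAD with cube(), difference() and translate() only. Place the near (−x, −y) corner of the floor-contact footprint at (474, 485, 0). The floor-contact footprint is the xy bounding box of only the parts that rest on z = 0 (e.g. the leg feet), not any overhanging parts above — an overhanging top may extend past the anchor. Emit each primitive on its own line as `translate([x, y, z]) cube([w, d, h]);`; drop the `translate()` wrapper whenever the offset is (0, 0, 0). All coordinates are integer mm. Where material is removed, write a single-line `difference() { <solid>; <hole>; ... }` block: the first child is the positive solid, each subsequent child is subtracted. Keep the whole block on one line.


difference() { translate([474, 485, 0]) cube([4330, 216, 2410]); translate([2936, 485, 0]) cube([838, 216, 2002]); }
translate([474, 5089, 0]) cube([4330, 216, 2410]);
translate([474, 701, 0]) cube([216, 4388, 2410]);
translate([4588, 701, 0]) cube([216, 4388, 2410]);


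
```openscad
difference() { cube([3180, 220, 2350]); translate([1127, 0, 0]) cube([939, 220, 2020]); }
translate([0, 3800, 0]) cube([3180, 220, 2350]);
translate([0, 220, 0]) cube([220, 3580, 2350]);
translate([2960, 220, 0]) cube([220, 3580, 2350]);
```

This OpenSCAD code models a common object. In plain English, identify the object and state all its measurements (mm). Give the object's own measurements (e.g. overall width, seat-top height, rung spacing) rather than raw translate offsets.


A single room: four walls, each 2350 mm tall and 220 mm thick, enclosing an outside footprint 3180×4020 mm (x × y), no floor or roof. The front and back walls (−y and +y sides) run the full x-width; the side walls fit between their inner faces. A door opening 939 mm wide and 2020 mm tall is cut through the front wall from the floor up, its −x edge 1127 mm from the wall's −x end.


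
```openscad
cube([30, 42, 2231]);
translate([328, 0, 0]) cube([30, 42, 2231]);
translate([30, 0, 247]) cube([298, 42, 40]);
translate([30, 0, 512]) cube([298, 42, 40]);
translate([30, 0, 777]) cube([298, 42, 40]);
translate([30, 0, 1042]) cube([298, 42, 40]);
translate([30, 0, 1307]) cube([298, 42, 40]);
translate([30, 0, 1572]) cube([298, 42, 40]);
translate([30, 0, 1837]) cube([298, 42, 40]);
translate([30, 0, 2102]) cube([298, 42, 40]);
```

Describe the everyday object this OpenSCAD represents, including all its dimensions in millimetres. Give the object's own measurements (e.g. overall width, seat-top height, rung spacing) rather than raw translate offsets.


A straight ladder. Two 30×42 mm vertical rails, 2231 mm tall, stand 358 mm apart (outside-to-outside) with their front faces coplanar on the −y side. 8 rungs, each 42 mm deep and 40 mm tall, span between the inner faces of the rails, front faces flush with the rails. The lowest rung's underside is at z = 247 mm and rungs are spaced 265 mm apart (underside to underside).


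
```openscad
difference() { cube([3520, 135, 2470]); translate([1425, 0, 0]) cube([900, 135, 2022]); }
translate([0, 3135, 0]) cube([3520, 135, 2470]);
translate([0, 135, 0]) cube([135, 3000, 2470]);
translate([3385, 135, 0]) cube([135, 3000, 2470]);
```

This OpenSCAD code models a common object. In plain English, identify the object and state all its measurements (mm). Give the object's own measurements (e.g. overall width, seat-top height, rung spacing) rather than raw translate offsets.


A single room: four walls, each 2470 mm tall and 135 mm thick, enclosing an outside footprint 3520×3270 mm (x × y), no floor or roof. The front and back walls (−y and +y sides) run the full x-width; the side walls fit between their inner faces. A door opening 900 mm wide and 2022 mm tall is cut through the front wall from the floor up, its −x edge 1425 mm from the wall's −x end.


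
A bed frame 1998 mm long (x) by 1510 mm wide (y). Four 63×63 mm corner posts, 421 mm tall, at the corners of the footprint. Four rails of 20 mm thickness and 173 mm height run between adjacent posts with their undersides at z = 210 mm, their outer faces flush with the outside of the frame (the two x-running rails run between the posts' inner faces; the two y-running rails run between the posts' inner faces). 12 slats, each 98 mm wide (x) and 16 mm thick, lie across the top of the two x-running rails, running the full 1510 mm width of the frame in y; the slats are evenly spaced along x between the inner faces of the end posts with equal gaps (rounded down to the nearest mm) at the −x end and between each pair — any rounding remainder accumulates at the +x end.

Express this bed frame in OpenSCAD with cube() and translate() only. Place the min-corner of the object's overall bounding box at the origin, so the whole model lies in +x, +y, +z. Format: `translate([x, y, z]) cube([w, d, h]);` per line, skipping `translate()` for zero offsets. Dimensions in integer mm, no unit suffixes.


cube([63, 63, 421]);
translate([0, 1447, 0]) cube([63, 63, 421]);
translate([1935, 0, 0]) cube([63, 63, 421]);
translate([1935, 1447, 0]) cube([63, 63, 421]);
translate([63, 0, 210]) cube([1872, 20, 173]);
translate([63, 1490, 210]) cube([1872, 20, 173]);
translate([0, 63, 210]) cube([20, 1384, 173]);
translate([1978, 63, 210]) cube([20, 1384, 173]);
translate([116, 0, 383]) cube([98, 1510, 16]);
translate([267, 0, 383]) cube([98, 1510, 16]);
translate([418, 0, 383]) cube([98, 1510, 16]);
translate([569, 0, 383]) cube([98, 1510, 16]);
translate([720, 0, 383]) cube([98, 1510, 16]);
translate([871, 0, 383]) cube([98, 1510, 16]);
translate([1022, 0, 383]) cube([98, 1510, 16]);
translate([1173, 0, 383]) cube([98, 1510, 16]);
translate([1324, 0, 383]) cube([98, 1510, 16]);
translate([1475, 0, 383]) cube([98, 1510, 16]);
translate([1626, 0, 383]) cube([98, 1510, 16]);
translate([1777, 0, 383]) cube([98, 1510, 16]);


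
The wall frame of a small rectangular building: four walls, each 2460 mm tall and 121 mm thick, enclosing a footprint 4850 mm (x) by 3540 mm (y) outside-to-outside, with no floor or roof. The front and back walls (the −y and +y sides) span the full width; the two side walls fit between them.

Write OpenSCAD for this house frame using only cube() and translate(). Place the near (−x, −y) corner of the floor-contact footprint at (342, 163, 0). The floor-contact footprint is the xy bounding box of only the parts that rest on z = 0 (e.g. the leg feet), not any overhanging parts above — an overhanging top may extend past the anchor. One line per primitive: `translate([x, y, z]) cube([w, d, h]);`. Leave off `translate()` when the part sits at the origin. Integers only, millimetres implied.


translate([342, 163, 0]) cube([4850, 121, 2460]);
translate([342, 3582, 0]) cube([4850, 121, 2460]);
translate([342, 284, 0]) cube([121, 3298, 2460]);
translate([5071, 284, 0]) cube([121, 3298, 2460]);


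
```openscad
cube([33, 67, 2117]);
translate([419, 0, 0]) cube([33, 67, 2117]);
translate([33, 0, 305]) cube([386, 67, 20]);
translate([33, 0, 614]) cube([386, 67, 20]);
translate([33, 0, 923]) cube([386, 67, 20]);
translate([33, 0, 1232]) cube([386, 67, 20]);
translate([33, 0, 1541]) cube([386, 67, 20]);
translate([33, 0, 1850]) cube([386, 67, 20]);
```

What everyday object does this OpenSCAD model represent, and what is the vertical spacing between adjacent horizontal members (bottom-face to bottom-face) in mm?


A ladder. The rung spacing is 309 mm.

Two tall 33×67 posts with 6 short bars between them — a ladder. Adjacent rungs sit at z = 305 and z = 614, so the spacing is 614 − 305 = 309 mm.


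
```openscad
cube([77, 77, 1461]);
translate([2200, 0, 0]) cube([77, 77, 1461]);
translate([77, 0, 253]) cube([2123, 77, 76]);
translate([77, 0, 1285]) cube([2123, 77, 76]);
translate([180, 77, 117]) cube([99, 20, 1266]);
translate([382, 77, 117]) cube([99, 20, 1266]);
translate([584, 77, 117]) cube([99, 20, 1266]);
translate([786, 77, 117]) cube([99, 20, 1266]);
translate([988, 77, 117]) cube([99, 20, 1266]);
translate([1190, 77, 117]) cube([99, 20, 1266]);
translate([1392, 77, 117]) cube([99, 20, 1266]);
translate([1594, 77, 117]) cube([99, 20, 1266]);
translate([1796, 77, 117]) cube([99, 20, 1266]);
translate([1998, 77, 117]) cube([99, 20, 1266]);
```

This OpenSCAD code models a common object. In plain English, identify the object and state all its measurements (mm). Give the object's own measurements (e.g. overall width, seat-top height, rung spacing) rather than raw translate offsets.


A fence section. Two 77×77 mm posts, 1461 mm tall, stand on the floor with a clear span of 2123 mm between their inner faces. Two horizontal rails of 77×76 mm section span the gap between the posts with their undersides at z = 253 mm and z = 1285 mm, flush with the posts' −y face. 10 pickets, each 99 mm wide, 20 mm thick and 1266 mm tall, are fixed to the +y face of the rails with their bottoms at z = 117 mm, spaced across the span with a 103 mm gap after the −x post and between neighbouring pickets and before the +x post.


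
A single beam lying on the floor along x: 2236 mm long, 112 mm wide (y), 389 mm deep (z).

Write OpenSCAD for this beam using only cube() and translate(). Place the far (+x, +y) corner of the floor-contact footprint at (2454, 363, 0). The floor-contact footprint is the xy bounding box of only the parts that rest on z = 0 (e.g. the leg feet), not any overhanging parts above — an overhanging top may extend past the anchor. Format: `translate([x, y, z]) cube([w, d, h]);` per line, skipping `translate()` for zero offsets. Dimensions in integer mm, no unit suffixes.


translate([218, 251, 0]) cube([2236, 112, 389]);


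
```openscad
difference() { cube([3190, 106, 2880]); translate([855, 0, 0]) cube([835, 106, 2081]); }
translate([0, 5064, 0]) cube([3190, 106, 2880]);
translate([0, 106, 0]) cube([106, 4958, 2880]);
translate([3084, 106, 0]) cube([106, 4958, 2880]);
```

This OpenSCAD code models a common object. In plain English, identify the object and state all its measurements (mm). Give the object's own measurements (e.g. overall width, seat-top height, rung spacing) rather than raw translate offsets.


A single room: four walls, each 2880 mm tall and 106 mm thick, enclosing an outside footprint 3190×5170 mm (x × y), no floor or roof. The front and back walls (−y and +y sides) run the full x-width; the side walls fit between their inner faces. A door opening 835 mm wide and 2081 mm tall is cut through the front wall from the floor up, its −x edge 855 mm from the wall's −x end.


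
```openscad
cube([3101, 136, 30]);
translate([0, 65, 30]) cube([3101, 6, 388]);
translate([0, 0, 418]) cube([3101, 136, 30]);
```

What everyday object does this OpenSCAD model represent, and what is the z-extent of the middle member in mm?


An I-beam. The web height is 388 mm.

Two wide flanges with a thin centred web — an I-beam. Overall 448 mm minus two 30 mm flanges gives a web of 448 − 2·30 = 388 mm.


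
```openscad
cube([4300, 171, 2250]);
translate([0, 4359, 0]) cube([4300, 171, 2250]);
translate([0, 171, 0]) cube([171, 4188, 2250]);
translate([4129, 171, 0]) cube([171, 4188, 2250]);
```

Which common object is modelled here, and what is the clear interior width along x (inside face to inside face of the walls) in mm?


A house (or room) frame. The interior width is 3958 mm.

Four 2250 mm walls enclosing a rectangle with no floor or roof — a room or house frame. Outside width is 4300 mm and wall thickness is 171 mm, so the interior width is 4300 − 2 × 171 = 3958 mm.


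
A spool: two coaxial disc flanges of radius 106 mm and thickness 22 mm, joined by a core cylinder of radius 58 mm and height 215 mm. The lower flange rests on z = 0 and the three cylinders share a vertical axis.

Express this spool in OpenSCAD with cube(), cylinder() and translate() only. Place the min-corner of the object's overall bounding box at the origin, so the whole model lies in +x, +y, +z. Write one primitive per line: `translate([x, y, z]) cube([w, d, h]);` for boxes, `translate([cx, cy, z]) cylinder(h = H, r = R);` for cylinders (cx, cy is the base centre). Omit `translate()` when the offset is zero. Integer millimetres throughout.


translate([106, 106, 0]) cylinder(h = 22, r = 106);
translate([106, 106, 22]) cylinder(h = 215, r = 58);
translate([106, 106, 237]) cylinder(h = 22, r = 106);


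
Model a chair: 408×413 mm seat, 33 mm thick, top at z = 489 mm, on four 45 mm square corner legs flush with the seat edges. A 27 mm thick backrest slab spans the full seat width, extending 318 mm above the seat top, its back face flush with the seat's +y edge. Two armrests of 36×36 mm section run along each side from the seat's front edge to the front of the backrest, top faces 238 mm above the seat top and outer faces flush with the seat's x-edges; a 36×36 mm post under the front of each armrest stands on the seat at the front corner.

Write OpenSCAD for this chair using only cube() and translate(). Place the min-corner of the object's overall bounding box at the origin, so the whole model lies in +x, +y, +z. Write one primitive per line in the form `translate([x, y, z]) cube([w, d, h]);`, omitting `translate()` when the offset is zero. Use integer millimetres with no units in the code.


// leg_h = 489 - 33 = 456
// arm post h = 238 - 36 = 202
translate([0, 0, 456]) cube([408, 413, 33]);
cube([45, 45, 456]);
translate([363, 0, 0]) cube([45, 45, 456]);
translate([0, 368, 0]) cube([45, 45, 456]);
translate([363, 368, 0]) cube([45, 45, 456]);
translate([0, 386, 489]) cube([408, 27, 318]);
translate([0, 0, 691]) cube([36, 386, 36]);
translate([372, 0, 691]) cube([36, 386, 36]);
translate([0, 0, 489]) cube([36, 36, 202]);
translate([372, 0, 489]) cube([36, 36, 202]);


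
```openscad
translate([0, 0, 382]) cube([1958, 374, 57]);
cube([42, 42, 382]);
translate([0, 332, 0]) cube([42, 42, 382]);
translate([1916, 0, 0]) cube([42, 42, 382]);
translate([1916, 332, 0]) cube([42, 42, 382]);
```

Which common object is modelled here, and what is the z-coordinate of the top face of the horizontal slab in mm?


A bench. The seat-top height is 439 mm.

A long slab on four corner posts — a bench. The slab sits at z = 382 with thickness 57, so the top is 382 + 57 = 439 mm.


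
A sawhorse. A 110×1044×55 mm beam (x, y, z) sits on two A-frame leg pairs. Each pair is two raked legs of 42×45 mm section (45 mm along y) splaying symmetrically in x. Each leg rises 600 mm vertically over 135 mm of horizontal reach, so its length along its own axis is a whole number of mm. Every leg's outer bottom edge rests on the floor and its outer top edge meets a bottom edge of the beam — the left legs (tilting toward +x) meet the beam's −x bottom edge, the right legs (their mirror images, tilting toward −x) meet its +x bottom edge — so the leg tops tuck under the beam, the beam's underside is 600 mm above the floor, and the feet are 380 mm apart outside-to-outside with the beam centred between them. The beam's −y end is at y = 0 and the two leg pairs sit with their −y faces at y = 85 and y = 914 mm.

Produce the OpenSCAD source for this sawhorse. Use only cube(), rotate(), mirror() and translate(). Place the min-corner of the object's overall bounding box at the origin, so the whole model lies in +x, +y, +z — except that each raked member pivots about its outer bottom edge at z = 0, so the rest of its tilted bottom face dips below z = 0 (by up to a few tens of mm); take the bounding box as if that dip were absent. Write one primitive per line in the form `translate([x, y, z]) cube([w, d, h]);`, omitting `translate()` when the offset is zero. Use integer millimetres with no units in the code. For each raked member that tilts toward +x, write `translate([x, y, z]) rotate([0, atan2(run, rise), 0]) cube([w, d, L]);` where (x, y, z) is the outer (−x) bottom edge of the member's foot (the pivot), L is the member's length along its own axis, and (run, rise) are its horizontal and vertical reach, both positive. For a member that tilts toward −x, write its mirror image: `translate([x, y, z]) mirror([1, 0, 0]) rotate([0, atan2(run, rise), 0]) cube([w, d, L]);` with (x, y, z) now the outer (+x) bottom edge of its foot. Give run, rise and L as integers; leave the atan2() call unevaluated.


translate([135, 0, 600]) cube([110, 1044, 55]);
translate([0, 85, 0]) rotate([0, atan2(135, 600), 0]) cube([42, 45, 615]);
translate([380, 85, 0]) mirror([1, 0, 0]) rotate([0, atan2(135, 600), 0]) cube([42, 45, 615]);
translate([0, 914, 0]) rotate([0, atan2(135, 600), 0]) cube([42, 45, 615]);
translate([380, 914, 0]) mirror([1, 0, 0]) rotate([0, atan2(135, 600), 0]) cube([42, 45, 615]);


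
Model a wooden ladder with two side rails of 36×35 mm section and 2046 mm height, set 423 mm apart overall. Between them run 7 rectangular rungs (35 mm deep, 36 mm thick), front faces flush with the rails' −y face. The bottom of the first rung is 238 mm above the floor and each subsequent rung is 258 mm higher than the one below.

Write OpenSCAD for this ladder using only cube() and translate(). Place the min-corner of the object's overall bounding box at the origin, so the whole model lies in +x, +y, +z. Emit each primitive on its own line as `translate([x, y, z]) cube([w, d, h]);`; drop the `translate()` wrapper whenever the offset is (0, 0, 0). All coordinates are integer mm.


cube([36, 35, 2046]);
translate([387, 0, 0]) cube([36, 35, 2046]);
translate([36, 0, 238]) cube([351, 35, 36]);
translate([36, 0, 496]) cube([351, 35, 36]);
translate([36, 0, 754]) cube([351, 35, 36]);
translate([36, 0, 1012]) cube([351, 35, 36]);
translate([36, 0, 1270]) cube([351, 35, 36]);
translate([36, 0, 1528]) cube([351, 35, 36]);
translate([36, 0, 1786]) cube([351, 35, 36]);
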